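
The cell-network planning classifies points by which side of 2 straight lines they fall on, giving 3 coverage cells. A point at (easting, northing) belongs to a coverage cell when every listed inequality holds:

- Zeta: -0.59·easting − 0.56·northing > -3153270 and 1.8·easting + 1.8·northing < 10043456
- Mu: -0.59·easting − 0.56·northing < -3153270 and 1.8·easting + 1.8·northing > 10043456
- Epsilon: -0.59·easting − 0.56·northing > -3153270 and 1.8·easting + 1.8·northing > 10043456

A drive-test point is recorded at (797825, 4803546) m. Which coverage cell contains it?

Mu

-0.59·797825 − 0.56·4803546 = -3160702.510, which is < -3153270
1.8·797825 + 1.8·4803546 = 10082467.800, which is > 10043456
This sign pattern matches Mu.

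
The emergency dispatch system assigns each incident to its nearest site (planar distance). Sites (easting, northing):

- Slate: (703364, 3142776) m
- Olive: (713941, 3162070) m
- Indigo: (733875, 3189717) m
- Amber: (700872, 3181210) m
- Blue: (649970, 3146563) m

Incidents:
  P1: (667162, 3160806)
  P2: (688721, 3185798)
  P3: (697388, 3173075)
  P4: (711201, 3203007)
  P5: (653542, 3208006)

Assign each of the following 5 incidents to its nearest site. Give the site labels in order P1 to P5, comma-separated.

Blue, Amber, Amber, Amber, Amber

P1 → Blue (d²=498427913.00)
P2 → Amber (d²=168696545.00)
P3 → Amber (d²=78316481.00)
P4 → Amber (d²=581797450.00)
P5 → Amber (d²=2958154516.00)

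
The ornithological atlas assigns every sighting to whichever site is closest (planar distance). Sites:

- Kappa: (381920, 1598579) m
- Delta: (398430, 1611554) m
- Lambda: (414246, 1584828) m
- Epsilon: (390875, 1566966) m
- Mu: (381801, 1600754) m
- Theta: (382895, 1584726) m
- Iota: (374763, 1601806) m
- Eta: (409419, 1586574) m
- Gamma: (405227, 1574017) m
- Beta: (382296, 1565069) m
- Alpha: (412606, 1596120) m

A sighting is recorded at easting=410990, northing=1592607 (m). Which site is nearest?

Squared distances to each site:
Kappa: 880729684.000; Delta: 516742409.000; Lambda: 71114377.000; Epsilon: 1062074106.000; Mu: 918371330.000; Theta: 851439186.000; Iota: 1397017130.000; Eta: 38865130.000; Gamma: 378800269.000; Beta: 1581687080.000; Alpha: 14952625.000.
Minimum at Alpha.

Alpha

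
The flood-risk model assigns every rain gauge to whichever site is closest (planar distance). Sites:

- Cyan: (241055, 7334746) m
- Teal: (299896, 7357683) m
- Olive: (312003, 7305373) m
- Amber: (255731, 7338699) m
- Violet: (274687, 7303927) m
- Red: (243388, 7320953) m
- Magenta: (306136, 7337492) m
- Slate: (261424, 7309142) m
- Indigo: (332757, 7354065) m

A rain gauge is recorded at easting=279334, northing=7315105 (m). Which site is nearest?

Squared distances to each site:
Cyan: 1851050722.000; Teal: 2235681928.000; Olive: 1161975385.000; Amber: 1113778445.000; Violet: 146542293.000; Red: 1326314020.000; Magenta: 1219524973.000; Slate: 356325469.000; Indigo: 4371898529.000.
Minimum at Violet.

Violet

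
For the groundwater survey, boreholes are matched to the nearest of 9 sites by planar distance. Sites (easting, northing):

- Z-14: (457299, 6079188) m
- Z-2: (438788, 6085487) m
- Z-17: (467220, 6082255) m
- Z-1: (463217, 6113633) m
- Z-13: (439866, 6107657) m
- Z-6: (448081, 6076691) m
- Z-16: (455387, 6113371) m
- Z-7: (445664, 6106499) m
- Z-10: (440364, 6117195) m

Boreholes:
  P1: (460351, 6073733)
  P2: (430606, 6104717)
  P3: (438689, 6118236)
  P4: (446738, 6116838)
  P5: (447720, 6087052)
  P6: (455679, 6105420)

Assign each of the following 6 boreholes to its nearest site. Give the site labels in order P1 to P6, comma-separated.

Z-14, Z-13, Z-10, Z-10, Z-2, Z-16

P1 → Z-14 (d²=39071729.00)
P2 → Z-13 (d²=94391200.00)
P3 → Z-10 (d²=3889306.00)
P4 → Z-10 (d²=40755325.00)
P5 → Z-2 (d²=82229849.00)
P6 → Z-16 (d²=63303665.00)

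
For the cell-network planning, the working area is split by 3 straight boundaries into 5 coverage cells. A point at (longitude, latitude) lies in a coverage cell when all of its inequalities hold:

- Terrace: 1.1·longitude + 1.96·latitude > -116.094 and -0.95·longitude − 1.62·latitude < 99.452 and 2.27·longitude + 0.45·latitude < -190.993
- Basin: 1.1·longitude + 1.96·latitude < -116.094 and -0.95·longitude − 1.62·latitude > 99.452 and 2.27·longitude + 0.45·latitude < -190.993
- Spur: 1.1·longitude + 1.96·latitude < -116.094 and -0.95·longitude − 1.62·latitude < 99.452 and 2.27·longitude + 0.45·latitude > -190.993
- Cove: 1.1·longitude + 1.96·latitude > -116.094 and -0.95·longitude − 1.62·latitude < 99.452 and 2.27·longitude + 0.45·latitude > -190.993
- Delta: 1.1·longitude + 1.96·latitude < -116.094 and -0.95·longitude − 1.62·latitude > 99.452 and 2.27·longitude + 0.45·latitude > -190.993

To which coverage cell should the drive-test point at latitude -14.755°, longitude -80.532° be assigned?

Delta

1.1·-80.532 + 1.96·-14.755 = -117.505, which is < -116.094
-0.95·-80.532 − 1.62·-14.755 = 100.409, which is > 99.452
2.27·-80.532 + 0.45·-14.755 = -189.447, which is > -190.993
This sign pattern matches Delta.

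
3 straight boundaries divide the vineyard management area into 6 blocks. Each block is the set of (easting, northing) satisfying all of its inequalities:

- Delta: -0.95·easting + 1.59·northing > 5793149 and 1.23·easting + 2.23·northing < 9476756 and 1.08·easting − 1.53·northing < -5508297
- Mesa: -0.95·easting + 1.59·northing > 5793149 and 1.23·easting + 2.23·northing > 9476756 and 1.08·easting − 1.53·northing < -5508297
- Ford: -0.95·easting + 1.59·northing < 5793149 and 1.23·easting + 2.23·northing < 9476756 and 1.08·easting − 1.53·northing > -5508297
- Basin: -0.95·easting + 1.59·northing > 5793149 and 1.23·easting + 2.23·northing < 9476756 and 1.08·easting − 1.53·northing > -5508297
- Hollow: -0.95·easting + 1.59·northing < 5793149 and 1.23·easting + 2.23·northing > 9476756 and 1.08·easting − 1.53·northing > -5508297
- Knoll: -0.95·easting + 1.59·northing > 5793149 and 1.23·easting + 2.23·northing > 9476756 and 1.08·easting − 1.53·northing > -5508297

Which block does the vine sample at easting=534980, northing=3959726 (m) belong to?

-0.95·534980 + 1.59·3959726 = 5787733.340, which is < 5793149
1.23·534980 + 2.23·3959726 = 9488214.380, which is > 9476756
1.08·534980 − 1.53·3959726 = -5480602.380, which is > -5508297
This sign pattern matches Hollow.

Hollow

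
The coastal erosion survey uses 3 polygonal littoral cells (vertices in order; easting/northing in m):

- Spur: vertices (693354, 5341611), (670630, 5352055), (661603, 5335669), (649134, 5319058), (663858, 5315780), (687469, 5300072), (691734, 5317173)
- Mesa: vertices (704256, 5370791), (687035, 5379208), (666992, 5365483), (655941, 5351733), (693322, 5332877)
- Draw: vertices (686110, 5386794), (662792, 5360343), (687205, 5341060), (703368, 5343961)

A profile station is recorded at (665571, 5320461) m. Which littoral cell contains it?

Spur

Cast a ray rightward from (665571, 5320461). For each polygon, the edges (by vertex number in listed order) whose endpoints lie on opposite sides of northing = 5320461, where each meets that height, and whether that is right or left of the point:
Spur: 3–4 at easting≈650187.2 (left), 7–1 at easting≈691952.0 (right) → 1 crossing.
Mesa: no edge straddles that height → 0 crossings.
Draw: no edge straddles that height → 0 crossings.
Only Spur has an odd count, so the point is inside Spur.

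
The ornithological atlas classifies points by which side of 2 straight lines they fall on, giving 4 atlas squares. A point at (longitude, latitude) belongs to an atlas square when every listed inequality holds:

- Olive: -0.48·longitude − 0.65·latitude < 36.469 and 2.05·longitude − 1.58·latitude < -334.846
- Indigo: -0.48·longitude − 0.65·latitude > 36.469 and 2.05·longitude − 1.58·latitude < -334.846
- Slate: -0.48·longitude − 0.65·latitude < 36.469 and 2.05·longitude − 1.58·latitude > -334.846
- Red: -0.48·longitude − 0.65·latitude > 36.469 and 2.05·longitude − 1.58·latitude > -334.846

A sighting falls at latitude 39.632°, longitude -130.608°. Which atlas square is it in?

Red

-0.48·-130.608 − 0.65·39.632 = 36.931, which is > 36.469
2.05·-130.608 − 1.58·39.632 = -330.365, which is > -334.846
This sign pattern matches Red.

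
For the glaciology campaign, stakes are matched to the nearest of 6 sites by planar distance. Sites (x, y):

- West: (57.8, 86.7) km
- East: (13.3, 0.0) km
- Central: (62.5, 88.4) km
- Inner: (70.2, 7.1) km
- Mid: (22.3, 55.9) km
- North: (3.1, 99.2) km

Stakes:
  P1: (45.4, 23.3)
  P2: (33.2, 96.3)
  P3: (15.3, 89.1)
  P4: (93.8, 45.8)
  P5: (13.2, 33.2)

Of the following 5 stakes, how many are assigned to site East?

P1 → Inner
P2 → West
P3 → North
P4 → Inner
P5 → Mid
0 of the 5 go to East.

0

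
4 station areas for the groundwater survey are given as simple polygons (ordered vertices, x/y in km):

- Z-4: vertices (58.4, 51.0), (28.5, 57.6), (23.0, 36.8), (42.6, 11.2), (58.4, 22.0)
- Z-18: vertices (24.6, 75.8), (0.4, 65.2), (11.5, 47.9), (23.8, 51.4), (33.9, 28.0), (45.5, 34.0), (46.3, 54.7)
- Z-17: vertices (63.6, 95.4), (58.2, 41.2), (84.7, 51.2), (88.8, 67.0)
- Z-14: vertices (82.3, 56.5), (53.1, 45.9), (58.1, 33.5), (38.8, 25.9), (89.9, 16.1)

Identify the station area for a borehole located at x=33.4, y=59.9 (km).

Z-18

Cast a ray rightward from (33.4, 59.9). For each polygon, the edges (by vertex number in listed order) whose endpoints lie on opposite sides of y = 59.9, where each meets that height, and whether that is right or left of the point:
Z-4: no edge straddles that height → 0 crossings.
Z-18: 2–3 at x≈3.80 (left), 7–1 at x≈40.95 (right) → 1 crossing.
Z-17: 1–2 at x≈60.06 (right), 3–4 at x≈86.96 (right) → 2 crossings.
Z-14: no edge straddles that height → 0 crossings.
Only Z-18 has an odd count, so the point is inside Z-18.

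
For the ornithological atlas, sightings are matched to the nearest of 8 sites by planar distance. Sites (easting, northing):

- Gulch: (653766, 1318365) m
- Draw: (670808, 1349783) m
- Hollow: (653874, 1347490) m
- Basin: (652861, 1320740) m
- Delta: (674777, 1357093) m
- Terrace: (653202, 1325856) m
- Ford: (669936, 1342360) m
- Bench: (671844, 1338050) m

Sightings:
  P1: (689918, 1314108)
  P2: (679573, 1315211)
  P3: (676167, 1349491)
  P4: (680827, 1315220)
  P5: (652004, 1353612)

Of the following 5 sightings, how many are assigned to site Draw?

P1 → Bench
P2 → Bench
P3 → Draw
P4 → Bench
P5 → Hollow
1 of the 5 goes to Draw.

1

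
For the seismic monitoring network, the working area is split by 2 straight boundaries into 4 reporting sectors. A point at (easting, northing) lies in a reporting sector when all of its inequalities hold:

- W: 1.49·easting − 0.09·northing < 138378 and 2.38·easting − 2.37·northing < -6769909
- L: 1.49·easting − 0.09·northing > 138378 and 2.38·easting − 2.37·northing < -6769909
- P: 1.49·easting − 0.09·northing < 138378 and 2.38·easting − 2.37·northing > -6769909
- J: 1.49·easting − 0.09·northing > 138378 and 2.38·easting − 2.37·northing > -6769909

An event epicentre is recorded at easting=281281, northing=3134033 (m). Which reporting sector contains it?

1.49·281281 − 0.09·3134033 = 137045.720, which is < 138378
2.38·281281 − 2.37·3134033 = -6758209.430, which is > -6769909
This sign pattern matches P.

P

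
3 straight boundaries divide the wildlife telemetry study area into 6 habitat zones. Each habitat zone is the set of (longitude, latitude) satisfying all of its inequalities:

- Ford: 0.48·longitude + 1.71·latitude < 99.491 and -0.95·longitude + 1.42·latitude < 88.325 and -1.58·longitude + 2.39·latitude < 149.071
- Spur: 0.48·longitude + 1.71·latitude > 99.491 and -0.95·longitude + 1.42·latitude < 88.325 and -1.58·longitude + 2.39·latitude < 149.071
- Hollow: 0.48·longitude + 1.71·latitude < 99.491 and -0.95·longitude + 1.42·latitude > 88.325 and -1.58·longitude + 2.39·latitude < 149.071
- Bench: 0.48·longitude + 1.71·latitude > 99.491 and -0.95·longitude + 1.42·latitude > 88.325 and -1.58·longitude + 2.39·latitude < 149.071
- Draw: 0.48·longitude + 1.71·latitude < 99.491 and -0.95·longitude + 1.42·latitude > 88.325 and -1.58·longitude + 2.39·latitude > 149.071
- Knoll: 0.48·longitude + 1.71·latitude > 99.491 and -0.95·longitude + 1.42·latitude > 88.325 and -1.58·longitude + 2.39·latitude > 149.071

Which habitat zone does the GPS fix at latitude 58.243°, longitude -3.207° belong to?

0.48·-3.207 + 1.71·58.243 = 98.056, which is < 99.491
-0.95·-3.207 + 1.42·58.243 = 85.752, which is < 88.325
-1.58·-3.207 + 2.39·58.243 = 144.268, which is < 149.071
This sign pattern matches Ford.

Ford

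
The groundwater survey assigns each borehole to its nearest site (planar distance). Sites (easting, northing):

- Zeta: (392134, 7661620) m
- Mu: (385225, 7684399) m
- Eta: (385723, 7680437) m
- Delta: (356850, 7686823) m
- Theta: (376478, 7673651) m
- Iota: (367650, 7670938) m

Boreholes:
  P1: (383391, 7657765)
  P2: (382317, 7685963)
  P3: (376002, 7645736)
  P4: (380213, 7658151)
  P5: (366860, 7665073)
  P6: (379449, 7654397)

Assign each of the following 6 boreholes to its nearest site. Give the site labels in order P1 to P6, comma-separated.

Zeta, Mu, Zeta, Zeta, Iota, Zeta

P1 → Zeta (d²=91301074.00)
P2 → Mu (d²=10902560.00)
P3 → Zeta (d²=512542880.00)
P4 → Zeta (d²=154144202.00)
P5 → Iota (d²=35022325.00)
P6 → Zeta (d²=213080954.00)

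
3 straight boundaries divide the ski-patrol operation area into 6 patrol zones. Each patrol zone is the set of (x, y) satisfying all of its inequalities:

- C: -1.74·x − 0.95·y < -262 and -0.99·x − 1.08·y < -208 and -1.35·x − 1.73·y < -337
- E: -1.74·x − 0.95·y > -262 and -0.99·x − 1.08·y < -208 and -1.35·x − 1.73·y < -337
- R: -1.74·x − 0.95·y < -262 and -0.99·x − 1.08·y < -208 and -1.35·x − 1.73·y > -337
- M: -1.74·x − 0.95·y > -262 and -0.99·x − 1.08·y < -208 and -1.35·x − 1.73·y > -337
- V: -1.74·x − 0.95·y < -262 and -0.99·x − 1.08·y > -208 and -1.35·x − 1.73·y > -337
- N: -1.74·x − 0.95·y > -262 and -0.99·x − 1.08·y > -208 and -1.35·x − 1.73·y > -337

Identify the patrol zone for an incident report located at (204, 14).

-1.74·204 − 0.95·14 = -368.260, which is < -262
-0.99·204 − 1.08·14 = -217.080, which is < -208
-1.35·204 − 1.73·14 = -299.620, which is > -337
This sign pattern matches R.

R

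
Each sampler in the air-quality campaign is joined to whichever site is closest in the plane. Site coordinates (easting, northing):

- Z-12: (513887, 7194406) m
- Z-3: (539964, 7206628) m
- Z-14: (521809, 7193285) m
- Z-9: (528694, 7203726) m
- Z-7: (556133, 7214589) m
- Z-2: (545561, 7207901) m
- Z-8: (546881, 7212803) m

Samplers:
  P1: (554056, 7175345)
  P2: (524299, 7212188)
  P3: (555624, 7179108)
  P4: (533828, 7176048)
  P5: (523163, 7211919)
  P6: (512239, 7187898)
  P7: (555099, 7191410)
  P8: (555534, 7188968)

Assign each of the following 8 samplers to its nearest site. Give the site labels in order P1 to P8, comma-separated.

Z-2, Z-9, Z-2, Z-14, Z-9, Z-12, Z-2, Z-2

P1 → Z-2 (d²=1132058161.00)
P2 → Z-9 (d²=90921469.00)
P3 → Z-2 (d²=930300818.00)
P4 → Z-14 (d²=441570530.00)
P5 → Z-9 (d²=97717210.00)
P6 → Z-12 (d²=45069968.00)
P7 → Z-2 (d²=362926525.00)
P8 → Z-2 (d²=457919218.00)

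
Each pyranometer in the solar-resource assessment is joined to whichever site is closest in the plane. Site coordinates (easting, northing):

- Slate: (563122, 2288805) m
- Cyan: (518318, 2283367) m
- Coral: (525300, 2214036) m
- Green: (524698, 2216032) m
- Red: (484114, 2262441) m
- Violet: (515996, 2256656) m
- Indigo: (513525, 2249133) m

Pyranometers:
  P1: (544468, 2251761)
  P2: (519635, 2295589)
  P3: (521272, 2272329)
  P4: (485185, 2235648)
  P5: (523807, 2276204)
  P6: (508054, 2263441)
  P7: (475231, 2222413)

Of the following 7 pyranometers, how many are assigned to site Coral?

P1 → Violet
P2 → Cyan
P3 → Cyan
P4 → Red
P5 → Cyan
P6 → Violet
P7 → Red
0 of the 7 go to Coral.

0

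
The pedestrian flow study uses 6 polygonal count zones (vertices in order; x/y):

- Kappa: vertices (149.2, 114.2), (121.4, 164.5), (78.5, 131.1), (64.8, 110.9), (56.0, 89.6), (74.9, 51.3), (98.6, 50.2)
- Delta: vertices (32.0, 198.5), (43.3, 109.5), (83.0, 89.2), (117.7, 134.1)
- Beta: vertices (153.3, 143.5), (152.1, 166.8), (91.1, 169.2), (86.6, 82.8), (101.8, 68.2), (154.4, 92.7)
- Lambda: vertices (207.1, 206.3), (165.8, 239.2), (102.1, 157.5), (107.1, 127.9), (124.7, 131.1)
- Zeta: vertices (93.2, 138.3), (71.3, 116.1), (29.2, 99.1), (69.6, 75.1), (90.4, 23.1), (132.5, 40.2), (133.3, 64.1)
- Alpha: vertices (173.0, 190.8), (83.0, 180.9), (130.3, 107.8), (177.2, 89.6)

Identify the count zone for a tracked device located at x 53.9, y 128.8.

Delta

Cast a ray rightward from (53.9, 128.8). For each polygon, the edges (by vertex number in listed order) whose endpoints lie on opposite sides of y = 128.8, where each meets that height, and whether that is right or left of the point:
Kappa: 1–2 at x≈141.13 (right), 3–4 at x≈76.94 (right) → 2 crossings.
Delta: 1–2 at x≈40.85 (left), 3–4 at x≈113.60 (right) → 1 crossing.
Beta: 3–4 at x≈89.00 (right), 6–1 at x≈153.62 (right) → 2 crossings.
Lambda: 3–4 at x≈106.95 (right), 4–5 at x≈112.05 (right) → 2 crossings.
Zeta: 1–2 at x≈83.83 (right), 7–1 at x≈98.33 (right) → 2 crossings.
Alpha: 2–3 at x≈116.71 (right), 4–1 at x≈175.57 (right) → 2 crossings.
Only Delta has an odd count, so the point is inside Delta.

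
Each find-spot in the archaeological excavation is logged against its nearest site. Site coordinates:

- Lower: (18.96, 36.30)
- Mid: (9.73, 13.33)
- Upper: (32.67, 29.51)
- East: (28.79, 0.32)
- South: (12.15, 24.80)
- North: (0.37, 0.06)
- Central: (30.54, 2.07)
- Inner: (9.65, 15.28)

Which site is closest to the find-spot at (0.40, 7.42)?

North

Squared distances to each site:
Lower: 1178.528; Mid: 121.977; Upper: 1529.321; East: 856.402; South: 440.127; North: 54.171; Central: 937.042; Inner: 147.342.
Minimum at North.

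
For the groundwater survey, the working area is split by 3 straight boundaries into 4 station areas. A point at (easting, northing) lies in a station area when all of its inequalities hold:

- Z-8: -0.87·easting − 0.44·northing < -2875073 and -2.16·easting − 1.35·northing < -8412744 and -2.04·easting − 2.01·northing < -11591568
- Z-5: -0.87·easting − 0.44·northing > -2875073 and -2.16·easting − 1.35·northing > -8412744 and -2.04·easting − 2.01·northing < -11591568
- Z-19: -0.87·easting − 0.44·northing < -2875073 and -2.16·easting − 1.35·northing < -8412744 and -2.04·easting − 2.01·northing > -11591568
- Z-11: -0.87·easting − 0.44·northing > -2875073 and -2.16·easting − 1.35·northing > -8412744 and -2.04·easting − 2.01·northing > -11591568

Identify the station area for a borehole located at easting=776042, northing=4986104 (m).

Z-5

-0.87·776042 − 0.44·4986104 = -2869042.300, which is > -2875073
-2.16·776042 − 1.35·4986104 = -8407491.120, which is > -8412744
-2.04·776042 − 2.01·4986104 = -11605194.720, which is < -11591568
This sign pattern matches Z-5.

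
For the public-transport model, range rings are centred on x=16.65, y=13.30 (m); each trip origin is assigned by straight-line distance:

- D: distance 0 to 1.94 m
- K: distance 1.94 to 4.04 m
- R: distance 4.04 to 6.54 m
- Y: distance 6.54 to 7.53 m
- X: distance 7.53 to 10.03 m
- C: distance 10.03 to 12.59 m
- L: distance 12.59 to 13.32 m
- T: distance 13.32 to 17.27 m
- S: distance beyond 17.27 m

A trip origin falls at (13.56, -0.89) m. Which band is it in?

T

Distance = √((13.56−16.65)² + (-0.89−13.30)²) = √(9.548 + 201.356) = 14.523 m.
13.32 ≤ 14.523 < 17.27 → T.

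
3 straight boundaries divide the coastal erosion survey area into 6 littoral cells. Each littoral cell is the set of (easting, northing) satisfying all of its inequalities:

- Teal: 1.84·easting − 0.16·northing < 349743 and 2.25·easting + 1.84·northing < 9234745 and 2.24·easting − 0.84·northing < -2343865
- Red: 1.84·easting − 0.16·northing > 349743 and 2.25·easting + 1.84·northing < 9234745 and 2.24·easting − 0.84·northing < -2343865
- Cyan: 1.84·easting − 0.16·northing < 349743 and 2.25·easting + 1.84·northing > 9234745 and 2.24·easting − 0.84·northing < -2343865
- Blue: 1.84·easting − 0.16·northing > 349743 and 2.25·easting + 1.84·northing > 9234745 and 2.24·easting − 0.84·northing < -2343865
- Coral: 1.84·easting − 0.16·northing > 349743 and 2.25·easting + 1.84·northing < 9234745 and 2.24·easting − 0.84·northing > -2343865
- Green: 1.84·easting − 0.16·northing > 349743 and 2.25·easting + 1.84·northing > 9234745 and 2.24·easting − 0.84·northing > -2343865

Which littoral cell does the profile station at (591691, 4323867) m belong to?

1.84·591691 − 0.16·4323867 = 396892.720, which is > 349743
2.25·591691 + 1.84·4323867 = 9287220.030, which is > 9234745
2.24·591691 − 0.84·4323867 = -2306660.440, which is > -2343865
This sign pattern matches Green.

Green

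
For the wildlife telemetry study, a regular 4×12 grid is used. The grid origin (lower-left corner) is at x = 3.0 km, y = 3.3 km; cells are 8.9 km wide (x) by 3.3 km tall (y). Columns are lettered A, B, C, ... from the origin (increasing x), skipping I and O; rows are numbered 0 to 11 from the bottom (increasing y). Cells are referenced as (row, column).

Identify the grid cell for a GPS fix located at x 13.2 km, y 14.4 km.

Column index: ⌊(13.2 − 3.0) / 8.9⌋ = ⌊1.146⌋ = 1 → column B
Row offset from origin: ⌊(14.4 − 3.3) / 3.3⌋ = ⌊3.364⌋ = 3 → row 3

(3, B)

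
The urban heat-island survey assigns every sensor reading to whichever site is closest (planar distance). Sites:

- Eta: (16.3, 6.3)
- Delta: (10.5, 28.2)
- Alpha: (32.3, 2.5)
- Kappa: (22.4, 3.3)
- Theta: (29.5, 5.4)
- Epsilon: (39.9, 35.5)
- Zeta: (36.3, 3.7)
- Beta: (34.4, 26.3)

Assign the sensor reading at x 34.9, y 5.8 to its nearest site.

Zeta

Squared distances to each site:
Eta: 346.210; Delta: 1097.120; Alpha: 17.650; Kappa: 162.500; Theta: 29.320; Epsilon: 907.090; Zeta: 6.370; Beta: 420.500.
Minimum at Zeta.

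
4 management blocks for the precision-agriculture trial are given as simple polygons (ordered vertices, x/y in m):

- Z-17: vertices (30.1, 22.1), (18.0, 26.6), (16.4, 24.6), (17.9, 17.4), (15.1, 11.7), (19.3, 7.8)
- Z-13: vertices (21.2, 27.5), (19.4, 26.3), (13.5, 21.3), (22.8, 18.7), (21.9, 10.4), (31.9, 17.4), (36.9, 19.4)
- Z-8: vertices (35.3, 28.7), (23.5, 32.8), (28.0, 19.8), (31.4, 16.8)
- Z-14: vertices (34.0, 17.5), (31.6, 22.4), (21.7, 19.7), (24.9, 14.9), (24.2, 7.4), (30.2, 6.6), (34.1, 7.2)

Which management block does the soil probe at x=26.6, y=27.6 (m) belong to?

Z-8

Cast a ray rightward from (26.6, 27.6). For each polygon, the edges (by vertex number in listed order) whose endpoints lie on opposite sides of y = 27.6, where each meets that height, and whether that is right or left of the point:
Z-17: no edge straddles that height → 0 crossings.
Z-13: no edge straddles that height → 0 crossings.
Z-8: 2–3 at x≈25.30 (left), 4–1 at x≈34.94 (right) → 1 crossing.
Z-14: no edge straddles that height → 0 crossings.
Only Z-8 has an odd count, so the point is inside Z-8.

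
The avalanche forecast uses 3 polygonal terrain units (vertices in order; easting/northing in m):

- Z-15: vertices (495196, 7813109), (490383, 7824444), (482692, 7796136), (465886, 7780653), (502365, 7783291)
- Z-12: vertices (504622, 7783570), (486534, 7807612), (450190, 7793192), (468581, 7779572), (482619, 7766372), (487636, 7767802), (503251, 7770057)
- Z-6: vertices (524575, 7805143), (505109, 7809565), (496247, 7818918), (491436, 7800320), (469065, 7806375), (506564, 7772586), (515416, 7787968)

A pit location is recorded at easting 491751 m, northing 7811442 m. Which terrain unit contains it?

Z-15

Cast a ray rightward from (491751, 7811442). For each polygon, the edges (by vertex number in listed order) whose endpoints lie on opposite sides of northing = 7811442, where each meets that height, and whether that is right or left of the point:
Z-15: 2–3 at easting≈486850.5 (left), 5–1 at easting≈495596.8 (right) → 1 crossing.
Z-12: no edge straddles that height → 0 crossings.
Z-6: 2–3 at easting≈503330.5 (right), 3–4 at easting≈494313.1 (right) → 2 crossings.
Only Z-15 has an odd count, so the point is inside Z-15.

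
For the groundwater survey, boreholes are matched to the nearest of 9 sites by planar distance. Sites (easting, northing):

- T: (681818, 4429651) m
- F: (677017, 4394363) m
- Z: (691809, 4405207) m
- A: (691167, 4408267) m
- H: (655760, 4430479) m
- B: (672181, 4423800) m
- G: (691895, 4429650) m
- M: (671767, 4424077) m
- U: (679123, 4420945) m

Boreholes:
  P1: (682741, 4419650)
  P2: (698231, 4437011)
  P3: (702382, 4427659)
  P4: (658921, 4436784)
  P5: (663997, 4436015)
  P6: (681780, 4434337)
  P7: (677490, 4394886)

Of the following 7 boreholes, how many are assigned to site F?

1

P1 → U
P2 → G
P3 → G
P4 → H
P5 → H
P6 → T
P7 → F
1 of the 7 goes to F.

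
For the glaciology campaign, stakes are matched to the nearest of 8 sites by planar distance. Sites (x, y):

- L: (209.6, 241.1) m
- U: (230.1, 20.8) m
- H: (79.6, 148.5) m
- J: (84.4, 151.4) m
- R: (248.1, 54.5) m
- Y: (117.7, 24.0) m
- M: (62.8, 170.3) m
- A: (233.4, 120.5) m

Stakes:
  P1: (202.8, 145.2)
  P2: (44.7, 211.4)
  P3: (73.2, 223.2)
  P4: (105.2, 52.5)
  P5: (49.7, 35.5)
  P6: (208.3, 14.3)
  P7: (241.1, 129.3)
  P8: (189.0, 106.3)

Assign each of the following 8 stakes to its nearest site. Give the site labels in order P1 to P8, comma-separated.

P1 → A (d²=1546.45)
P2 → M (d²=2016.82)
P3 → M (d²=2906.57)
P4 → Y (d²=968.50)
P5 → Y (d²=4756.25)
P6 → U (d²=517.49)
P7 → A (d²=136.73)
P8 → A (d²=2173.00)

A, M, M, Y, Y, U, A, A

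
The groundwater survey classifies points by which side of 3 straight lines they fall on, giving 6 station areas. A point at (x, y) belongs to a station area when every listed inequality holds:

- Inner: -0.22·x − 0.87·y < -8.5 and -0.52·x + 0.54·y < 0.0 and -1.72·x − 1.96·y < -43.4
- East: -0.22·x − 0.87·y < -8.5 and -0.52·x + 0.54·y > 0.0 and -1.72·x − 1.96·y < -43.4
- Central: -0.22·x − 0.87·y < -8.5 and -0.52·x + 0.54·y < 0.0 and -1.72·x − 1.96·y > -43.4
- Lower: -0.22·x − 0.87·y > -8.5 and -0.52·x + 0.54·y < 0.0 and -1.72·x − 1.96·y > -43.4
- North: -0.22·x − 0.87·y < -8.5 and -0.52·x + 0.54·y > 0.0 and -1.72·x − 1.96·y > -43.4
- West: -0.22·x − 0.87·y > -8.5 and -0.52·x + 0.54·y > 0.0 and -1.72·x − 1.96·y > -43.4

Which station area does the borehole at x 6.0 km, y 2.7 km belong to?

Lower

-0.22·6.0 − 0.87·2.7 = -3.669, which is > -8.5
-0.52·6.0 + 0.54·2.7 = -1.662, which is < 0.0
-1.72·6.0 − 1.96·2.7 = -15.612, which is > -43.4
This sign pattern matches Lower.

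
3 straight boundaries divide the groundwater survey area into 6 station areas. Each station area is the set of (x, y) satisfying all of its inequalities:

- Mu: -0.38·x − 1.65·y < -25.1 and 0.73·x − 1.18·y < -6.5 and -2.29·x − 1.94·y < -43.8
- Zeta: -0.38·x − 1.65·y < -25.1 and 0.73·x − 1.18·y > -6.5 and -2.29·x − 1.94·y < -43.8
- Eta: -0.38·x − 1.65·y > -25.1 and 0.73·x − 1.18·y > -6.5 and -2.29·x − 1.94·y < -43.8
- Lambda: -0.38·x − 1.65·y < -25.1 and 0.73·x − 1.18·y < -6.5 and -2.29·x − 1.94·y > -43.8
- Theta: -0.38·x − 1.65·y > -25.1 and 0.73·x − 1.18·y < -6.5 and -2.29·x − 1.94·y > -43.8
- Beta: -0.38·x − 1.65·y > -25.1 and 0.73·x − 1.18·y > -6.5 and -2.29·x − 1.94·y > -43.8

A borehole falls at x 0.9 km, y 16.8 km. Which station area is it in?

-0.38·0.9 − 1.65·16.8 = -28.062, which is < -25.1
0.73·0.9 − 1.18·16.8 = -19.167, which is < -6.5
-2.29·0.9 − 1.94·16.8 = -34.653, which is > -43.8
This sign pattern matches Lambda.

Lambda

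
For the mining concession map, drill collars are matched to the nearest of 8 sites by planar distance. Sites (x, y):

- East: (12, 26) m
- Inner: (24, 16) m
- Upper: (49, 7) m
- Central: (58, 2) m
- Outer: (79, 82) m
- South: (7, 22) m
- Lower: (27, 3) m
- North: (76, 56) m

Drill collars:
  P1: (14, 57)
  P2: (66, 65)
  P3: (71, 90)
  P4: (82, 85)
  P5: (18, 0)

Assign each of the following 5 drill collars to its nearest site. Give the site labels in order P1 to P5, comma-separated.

P1 → East (d²=965.00)
P2 → North (d²=181.00)
P3 → Outer (d²=128.00)
P4 → Outer (d²=18.00)
P5 → Lower (d²=90.00)

East, North, Outer, Outer, Lower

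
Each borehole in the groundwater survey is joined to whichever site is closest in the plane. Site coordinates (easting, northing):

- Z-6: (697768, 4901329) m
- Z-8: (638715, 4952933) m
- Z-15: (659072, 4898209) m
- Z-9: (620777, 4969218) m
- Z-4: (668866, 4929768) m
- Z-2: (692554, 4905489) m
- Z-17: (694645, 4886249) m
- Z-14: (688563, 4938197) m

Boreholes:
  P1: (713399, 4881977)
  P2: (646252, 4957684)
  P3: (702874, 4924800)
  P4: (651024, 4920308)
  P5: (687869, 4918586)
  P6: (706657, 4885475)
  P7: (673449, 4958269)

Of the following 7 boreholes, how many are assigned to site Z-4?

1

P1 → Z-17
P2 → Z-8
P3 → Z-14
P4 → Z-4
P5 → Z-2
P6 → Z-17
P7 → Z-14
1 of the 7 goes to Z-4.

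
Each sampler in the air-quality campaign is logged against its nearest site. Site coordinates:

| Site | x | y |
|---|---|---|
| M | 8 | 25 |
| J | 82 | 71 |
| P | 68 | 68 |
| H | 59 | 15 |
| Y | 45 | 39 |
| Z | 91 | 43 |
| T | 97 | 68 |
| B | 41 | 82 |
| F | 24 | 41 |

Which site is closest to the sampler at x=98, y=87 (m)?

T

Squared distances to each site:
M: 11944.000; J: 512.000; P: 1261.000; H: 6705.000; Y: 5113.000; Z: 1985.000; T: 362.000; B: 3274.000; F: 7592.000.
Minimum at T.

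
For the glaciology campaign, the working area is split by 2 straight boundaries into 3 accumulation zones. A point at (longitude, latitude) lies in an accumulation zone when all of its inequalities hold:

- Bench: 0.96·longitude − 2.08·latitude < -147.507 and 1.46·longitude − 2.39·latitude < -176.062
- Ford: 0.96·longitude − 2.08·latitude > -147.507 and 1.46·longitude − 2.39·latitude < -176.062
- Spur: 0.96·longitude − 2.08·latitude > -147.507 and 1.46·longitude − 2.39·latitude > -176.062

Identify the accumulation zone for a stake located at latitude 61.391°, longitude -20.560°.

Ford

0.96·-20.560 − 2.08·61.391 = -147.431, which is > -147.507
1.46·-20.560 − 2.39·61.391 = -176.742, which is < -176.062
This sign pattern matches Ford.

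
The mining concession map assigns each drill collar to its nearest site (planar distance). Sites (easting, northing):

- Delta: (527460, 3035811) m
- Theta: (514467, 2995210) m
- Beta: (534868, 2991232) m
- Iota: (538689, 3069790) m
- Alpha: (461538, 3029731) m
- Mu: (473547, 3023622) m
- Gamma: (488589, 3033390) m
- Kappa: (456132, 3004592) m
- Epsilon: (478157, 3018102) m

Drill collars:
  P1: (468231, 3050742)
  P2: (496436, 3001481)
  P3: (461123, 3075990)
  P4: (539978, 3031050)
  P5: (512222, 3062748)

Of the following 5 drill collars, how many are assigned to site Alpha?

P1 → Alpha
P2 → Theta
P3 → Alpha
P4 → Delta
P5 → Iota
2 of the 5 go to Alpha.

2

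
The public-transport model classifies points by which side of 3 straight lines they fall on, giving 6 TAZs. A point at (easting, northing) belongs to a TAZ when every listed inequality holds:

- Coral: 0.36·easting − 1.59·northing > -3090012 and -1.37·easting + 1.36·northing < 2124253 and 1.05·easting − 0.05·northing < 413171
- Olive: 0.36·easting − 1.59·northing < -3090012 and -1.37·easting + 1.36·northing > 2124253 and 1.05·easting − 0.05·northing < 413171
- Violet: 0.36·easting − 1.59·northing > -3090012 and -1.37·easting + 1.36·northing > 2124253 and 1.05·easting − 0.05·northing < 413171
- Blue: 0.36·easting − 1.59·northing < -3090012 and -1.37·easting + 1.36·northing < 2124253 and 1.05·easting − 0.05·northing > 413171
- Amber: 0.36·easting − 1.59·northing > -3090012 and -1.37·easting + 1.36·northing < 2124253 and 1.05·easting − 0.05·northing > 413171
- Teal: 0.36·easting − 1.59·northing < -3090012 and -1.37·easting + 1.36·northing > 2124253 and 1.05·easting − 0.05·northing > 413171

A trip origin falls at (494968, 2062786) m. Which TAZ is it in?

Teal

0.36·494968 − 1.59·2062786 = -3101641.260, which is < -3090012
-1.37·494968 + 1.36·2062786 = 2127282.800, which is > 2124253
1.05·494968 − 0.05·2062786 = 416577.100, which is > 413171
This sign pattern matches Teal.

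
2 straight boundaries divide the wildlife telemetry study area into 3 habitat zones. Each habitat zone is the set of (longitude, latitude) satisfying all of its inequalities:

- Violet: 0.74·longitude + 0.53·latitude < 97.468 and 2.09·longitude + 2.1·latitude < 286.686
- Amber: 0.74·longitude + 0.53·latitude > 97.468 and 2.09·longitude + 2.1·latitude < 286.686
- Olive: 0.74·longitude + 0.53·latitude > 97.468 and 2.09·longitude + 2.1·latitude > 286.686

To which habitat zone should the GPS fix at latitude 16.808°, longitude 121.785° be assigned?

Olive

0.74·121.785 + 0.53·16.808 = 99.029, which is > 97.468
2.09·121.785 + 2.1·16.808 = 289.827, which is > 286.686
This sign pattern matches Olive.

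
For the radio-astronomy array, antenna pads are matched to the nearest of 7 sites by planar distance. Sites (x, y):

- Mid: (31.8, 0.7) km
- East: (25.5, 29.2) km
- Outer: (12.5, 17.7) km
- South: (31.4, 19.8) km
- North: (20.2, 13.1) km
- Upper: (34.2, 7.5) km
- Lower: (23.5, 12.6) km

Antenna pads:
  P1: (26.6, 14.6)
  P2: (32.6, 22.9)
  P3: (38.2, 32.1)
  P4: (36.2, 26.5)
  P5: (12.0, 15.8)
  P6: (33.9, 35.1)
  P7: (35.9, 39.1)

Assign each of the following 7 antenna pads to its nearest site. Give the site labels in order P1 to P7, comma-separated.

Lower, South, East, South, Outer, East, East

P1 → Lower (d²=13.61)
P2 → South (d²=11.05)
P3 → East (d²=169.70)
P4 → South (d²=67.93)
P5 → Outer (d²=3.86)
P6 → East (d²=105.37)
P7 → East (d²=206.17)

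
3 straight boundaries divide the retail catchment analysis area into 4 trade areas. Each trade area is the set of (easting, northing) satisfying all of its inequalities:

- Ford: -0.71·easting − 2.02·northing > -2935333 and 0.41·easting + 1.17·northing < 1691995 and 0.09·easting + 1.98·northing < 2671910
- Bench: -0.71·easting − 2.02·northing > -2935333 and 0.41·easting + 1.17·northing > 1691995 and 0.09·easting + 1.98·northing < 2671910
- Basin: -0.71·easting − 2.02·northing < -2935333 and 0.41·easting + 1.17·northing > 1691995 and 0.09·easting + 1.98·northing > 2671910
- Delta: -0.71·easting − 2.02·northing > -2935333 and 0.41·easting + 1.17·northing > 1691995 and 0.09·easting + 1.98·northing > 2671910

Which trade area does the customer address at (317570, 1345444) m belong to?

Basin

-0.71·317570 − 2.02·1345444 = -2943271.580, which is < -2935333
0.41·317570 + 1.17·1345444 = 1704373.180, which is > 1691995
0.09·317570 + 1.98·1345444 = 2692560.420, which is > 2671910
This sign pattern matches Basin.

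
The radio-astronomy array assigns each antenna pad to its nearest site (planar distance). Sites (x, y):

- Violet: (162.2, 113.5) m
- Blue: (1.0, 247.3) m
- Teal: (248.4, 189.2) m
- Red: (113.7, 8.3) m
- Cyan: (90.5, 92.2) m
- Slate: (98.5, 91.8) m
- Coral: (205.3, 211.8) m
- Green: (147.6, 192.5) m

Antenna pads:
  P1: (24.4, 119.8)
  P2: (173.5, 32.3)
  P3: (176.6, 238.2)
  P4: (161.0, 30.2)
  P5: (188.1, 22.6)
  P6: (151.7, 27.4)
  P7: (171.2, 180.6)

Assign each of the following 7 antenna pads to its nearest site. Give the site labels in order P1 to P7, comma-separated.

Cyan, Red, Coral, Red, Red, Red, Green

P1 → Cyan (d²=5130.97)
P2 → Red (d²=4152.04)
P3 → Coral (d²=1520.65)
P4 → Red (d²=2716.90)
P5 → Red (d²=5739.85)
P6 → Red (d²=1808.81)
P7 → Green (d²=698.57)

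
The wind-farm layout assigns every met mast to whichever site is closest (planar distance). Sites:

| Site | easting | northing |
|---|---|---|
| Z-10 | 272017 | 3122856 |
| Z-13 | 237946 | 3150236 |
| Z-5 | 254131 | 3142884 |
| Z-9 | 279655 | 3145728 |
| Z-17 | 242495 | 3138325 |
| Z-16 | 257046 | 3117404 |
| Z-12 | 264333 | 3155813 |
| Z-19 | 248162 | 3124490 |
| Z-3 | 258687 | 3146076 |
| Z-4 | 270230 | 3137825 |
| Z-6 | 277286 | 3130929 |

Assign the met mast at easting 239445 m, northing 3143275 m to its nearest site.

Squared distances to each site:
Z-10: 1477870745.000; Z-13: 50702522.000; Z-5: 215831477.000; Z-9: 1622861309.000; Z-17: 33805000.000; Z-16: 979103842.000; Z-12: 776613988.000; Z-19: 428862314.000; Z-3: 378100165.000; Z-4: 977418725.000; Z-6: 1584364997.000.
Minimum at Z-17.

Z-17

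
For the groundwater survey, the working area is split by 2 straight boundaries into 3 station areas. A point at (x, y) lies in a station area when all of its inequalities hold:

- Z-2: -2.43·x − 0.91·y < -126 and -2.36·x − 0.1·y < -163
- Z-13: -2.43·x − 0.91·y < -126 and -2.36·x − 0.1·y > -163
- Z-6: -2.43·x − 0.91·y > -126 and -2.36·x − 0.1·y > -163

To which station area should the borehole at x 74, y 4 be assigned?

Z-2

-2.43·74 − 0.91·4 = -183.460, which is < -126
-2.36·74 − 0.1·4 = -175.040, which is < -163
This sign pattern matches Z-2.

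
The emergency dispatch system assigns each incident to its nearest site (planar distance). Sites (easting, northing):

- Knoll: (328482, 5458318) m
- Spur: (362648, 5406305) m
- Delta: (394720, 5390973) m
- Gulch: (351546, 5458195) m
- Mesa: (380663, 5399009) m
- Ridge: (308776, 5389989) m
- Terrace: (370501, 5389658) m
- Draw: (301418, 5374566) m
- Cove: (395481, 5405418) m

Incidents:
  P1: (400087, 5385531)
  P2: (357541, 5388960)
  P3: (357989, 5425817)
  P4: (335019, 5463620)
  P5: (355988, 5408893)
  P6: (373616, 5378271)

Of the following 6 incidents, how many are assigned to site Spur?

2

P1 → Delta
P2 → Terrace
P3 → Spur
P4 → Knoll
P5 → Spur
P6 → Terrace
2 of the 6 go to Spur.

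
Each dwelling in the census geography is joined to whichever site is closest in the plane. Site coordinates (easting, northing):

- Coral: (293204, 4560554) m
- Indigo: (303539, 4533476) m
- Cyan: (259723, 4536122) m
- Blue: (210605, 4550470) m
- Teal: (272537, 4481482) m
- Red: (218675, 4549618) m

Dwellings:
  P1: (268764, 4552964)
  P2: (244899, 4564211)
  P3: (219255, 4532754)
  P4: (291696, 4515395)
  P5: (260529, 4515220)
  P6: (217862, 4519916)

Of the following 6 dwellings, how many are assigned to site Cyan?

P1 → Cyan
P2 → Red
P3 → Red
P4 → Indigo
P5 → Cyan
P6 → Red
2 of the 6 go to Cyan.

2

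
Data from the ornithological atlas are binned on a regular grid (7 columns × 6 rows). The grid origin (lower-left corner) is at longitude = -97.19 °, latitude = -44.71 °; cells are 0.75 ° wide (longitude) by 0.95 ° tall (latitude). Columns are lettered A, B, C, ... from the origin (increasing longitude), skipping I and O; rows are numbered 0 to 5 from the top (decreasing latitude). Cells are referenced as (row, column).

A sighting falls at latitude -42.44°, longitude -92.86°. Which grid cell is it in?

(3, F)

Column index: ⌊(-92.86 − -97.19) / 0.75⌋ = ⌊5.773⌋ = 5 → column F
Row offset from origin: ⌊(-42.44 − -44.71) / 0.95⌋ = ⌊2.389⌋ = 2 → row 3 (counted from top)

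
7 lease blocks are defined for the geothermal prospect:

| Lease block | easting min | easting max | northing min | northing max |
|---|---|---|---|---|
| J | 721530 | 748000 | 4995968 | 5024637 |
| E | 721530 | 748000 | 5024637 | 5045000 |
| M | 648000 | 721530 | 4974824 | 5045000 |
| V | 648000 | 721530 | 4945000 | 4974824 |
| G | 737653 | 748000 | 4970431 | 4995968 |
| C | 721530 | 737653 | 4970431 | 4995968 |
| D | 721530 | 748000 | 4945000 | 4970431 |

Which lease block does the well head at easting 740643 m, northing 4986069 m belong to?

G

The point has easting = 740643 and northing = 4986069.
Only G satisfies 737653 ≤ easting ≤ 748000 and 4970431 ≤ northing ≤ 4995968.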